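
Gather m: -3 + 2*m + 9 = 2*m + 6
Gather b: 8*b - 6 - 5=8*b - 11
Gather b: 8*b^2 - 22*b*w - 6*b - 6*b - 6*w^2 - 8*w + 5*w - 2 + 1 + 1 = 8*b^2 + b*(-22*w - 12) - 6*w^2 - 3*w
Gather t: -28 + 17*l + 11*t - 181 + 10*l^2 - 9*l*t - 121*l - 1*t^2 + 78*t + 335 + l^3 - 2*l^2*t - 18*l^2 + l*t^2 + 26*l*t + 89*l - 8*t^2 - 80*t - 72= l^3 - 8*l^2 - 15*l + t^2*(l - 9) + t*(-2*l^2 + 17*l + 9) + 54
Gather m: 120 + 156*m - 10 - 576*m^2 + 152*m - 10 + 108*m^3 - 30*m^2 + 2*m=108*m^3 - 606*m^2 + 310*m + 100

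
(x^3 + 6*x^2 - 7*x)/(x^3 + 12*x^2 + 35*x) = (x - 1)/(x + 5)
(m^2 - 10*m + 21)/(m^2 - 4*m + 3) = (m - 7)/(m - 1)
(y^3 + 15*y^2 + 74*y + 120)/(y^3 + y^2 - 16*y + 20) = (y^2 + 10*y + 24)/(y^2 - 4*y + 4)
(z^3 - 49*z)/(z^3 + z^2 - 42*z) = (z - 7)/(z - 6)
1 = 1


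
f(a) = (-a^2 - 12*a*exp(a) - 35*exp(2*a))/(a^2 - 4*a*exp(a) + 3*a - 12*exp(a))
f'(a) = (-a^2 - 12*a*exp(a) - 35*exp(2*a))*(4*a*exp(a) - 2*a + 16*exp(a) - 3)/(a^2 - 4*a*exp(a) + 3*a - 12*exp(a))^2 + (-12*a*exp(a) - 2*a - 70*exp(2*a) - 12*exp(a))/(a^2 - 4*a*exp(a) + 3*a - 12*exp(a))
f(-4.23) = -3.25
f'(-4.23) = -1.65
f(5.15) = 188.43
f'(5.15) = 162.62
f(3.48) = 46.71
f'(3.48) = 37.38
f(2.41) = 20.48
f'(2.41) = 15.15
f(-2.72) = 6.46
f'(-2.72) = -29.27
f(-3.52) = -5.90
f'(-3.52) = -8.62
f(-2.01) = 0.57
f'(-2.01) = -2.21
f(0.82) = 6.45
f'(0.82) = 5.06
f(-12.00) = -1.33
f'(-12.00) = -0.04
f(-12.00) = -1.33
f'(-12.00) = -0.04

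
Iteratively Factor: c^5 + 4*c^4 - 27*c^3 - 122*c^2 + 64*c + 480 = (c + 4)*(c^4 - 27*c^2 - 14*c + 120) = (c - 2)*(c + 4)*(c^3 + 2*c^2 - 23*c - 60) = (c - 2)*(c + 3)*(c + 4)*(c^2 - c - 20) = (c - 2)*(c + 3)*(c + 4)^2*(c - 5)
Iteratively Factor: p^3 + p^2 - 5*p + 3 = (p - 1)*(p^2 + 2*p - 3) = (p - 1)*(p + 3)*(p - 1)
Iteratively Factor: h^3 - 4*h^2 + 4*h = (h - 2)*(h^2 - 2*h) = h*(h - 2)*(h - 2)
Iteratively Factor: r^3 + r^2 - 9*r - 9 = (r - 3)*(r^2 + 4*r + 3) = (r - 3)*(r + 1)*(r + 3)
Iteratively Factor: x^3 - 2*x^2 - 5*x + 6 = (x - 3)*(x^2 + x - 2) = (x - 3)*(x + 2)*(x - 1)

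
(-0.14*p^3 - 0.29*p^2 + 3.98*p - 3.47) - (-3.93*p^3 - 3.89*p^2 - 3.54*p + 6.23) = 3.79*p^3 + 3.6*p^2 + 7.52*p - 9.7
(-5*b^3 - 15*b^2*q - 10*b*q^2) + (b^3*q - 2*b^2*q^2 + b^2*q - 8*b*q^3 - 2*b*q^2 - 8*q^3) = b^3*q - 5*b^3 - 2*b^2*q^2 - 14*b^2*q - 8*b*q^3 - 12*b*q^2 - 8*q^3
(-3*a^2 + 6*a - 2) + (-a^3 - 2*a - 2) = -a^3 - 3*a^2 + 4*a - 4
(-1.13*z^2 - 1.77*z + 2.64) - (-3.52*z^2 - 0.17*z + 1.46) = 2.39*z^2 - 1.6*z + 1.18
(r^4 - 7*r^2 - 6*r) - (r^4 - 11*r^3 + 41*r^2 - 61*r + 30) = 11*r^3 - 48*r^2 + 55*r - 30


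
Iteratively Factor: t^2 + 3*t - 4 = (t - 1)*(t + 4)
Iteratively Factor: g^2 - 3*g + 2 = (g - 1)*(g - 2)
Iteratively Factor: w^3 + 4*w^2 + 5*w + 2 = (w + 2)*(w^2 + 2*w + 1) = (w + 1)*(w + 2)*(w + 1)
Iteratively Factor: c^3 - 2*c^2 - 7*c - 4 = (c + 1)*(c^2 - 3*c - 4) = (c + 1)^2*(c - 4)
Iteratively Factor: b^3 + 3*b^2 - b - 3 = (b - 1)*(b^2 + 4*b + 3) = (b - 1)*(b + 1)*(b + 3)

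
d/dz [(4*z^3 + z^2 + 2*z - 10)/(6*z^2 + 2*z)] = (12*z^4 + 8*z^3 - 5*z^2 + 60*z + 10)/(2*z^2*(9*z^2 + 6*z + 1))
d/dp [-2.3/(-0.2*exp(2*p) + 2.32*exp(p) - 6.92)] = (5.336 - 0.92*exp(p))*exp(p)/(0.2*exp(2*p) - 2.32*exp(p) + 6.92)^2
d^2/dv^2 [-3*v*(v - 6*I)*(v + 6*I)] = -18*v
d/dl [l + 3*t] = 1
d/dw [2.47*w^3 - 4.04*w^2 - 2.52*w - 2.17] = 7.41*w^2 - 8.08*w - 2.52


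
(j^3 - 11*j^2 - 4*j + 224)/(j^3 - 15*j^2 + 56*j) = (j + 4)/j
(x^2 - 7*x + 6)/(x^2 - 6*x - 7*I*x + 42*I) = (x - 1)/(x - 7*I)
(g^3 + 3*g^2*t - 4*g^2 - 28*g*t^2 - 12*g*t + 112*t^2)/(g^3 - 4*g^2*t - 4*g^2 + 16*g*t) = (g + 7*t)/g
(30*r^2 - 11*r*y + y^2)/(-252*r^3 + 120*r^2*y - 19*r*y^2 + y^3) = (-5*r + y)/(42*r^2 - 13*r*y + y^2)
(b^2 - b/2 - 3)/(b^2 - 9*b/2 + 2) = (2*b^2 - b - 6)/(2*b^2 - 9*b + 4)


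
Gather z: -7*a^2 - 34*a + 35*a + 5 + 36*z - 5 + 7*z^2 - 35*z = -7*a^2 + a + 7*z^2 + z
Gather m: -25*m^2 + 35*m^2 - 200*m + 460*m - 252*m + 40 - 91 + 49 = 10*m^2 + 8*m - 2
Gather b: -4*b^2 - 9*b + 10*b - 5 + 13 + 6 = -4*b^2 + b + 14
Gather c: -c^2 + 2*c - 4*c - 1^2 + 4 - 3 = -c^2 - 2*c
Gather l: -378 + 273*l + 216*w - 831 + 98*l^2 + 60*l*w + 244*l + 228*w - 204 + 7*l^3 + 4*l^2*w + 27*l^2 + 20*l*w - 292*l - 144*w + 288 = 7*l^3 + l^2*(4*w + 125) + l*(80*w + 225) + 300*w - 1125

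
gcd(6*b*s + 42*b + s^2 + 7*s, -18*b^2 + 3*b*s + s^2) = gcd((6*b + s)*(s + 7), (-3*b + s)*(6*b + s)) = 6*b + s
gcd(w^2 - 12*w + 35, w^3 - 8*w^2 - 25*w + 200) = w - 5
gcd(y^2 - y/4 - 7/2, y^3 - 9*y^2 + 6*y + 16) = y - 2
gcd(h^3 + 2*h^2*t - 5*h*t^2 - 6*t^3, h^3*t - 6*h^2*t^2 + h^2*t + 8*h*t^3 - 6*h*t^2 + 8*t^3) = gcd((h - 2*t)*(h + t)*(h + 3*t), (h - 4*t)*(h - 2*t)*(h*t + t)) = -h + 2*t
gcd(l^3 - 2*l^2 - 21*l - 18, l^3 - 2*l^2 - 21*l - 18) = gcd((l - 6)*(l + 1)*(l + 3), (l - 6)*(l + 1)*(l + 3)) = l^3 - 2*l^2 - 21*l - 18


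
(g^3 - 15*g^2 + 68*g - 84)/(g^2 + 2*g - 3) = (g^3 - 15*g^2 + 68*g - 84)/(g^2 + 2*g - 3)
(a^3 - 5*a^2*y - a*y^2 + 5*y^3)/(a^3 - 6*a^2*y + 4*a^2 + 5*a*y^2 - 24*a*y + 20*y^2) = (a + y)/(a + 4)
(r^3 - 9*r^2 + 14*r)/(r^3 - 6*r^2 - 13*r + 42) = r/(r + 3)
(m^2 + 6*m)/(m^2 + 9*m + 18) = m/(m + 3)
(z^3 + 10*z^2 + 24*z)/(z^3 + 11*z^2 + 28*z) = (z + 6)/(z + 7)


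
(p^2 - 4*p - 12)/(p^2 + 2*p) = (p - 6)/p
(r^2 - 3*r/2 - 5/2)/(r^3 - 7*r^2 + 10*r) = (2*r^2 - 3*r - 5)/(2*r*(r^2 - 7*r + 10))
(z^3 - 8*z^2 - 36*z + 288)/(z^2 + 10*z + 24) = (z^2 - 14*z + 48)/(z + 4)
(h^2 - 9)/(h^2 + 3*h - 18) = (h + 3)/(h + 6)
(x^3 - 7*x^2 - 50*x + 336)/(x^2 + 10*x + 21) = (x^2 - 14*x + 48)/(x + 3)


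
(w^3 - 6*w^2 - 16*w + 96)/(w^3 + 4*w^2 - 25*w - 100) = (w^2 - 10*w + 24)/(w^2 - 25)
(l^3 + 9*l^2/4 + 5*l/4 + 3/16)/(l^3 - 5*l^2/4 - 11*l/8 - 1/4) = (l + 3/2)/(l - 2)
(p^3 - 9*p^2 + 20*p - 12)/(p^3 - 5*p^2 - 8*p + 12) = (p - 2)/(p + 2)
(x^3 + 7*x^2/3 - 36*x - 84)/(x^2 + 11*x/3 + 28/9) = 3*(x^2 - 36)/(3*x + 4)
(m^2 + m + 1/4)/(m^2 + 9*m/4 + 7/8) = 2*(2*m + 1)/(4*m + 7)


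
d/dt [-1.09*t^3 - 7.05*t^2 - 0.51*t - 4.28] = -3.27*t^2 - 14.1*t - 0.51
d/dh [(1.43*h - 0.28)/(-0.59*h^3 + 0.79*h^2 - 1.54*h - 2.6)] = (1.6874*h^3 - 1.6253*h^2 + 0.4424*h - 4.1492)/(0.3481*h^6 - 0.9322*h^5 + 2.4413*h^4 + 0.6348*h^3 - 1.7364*h^2 + 8.008*h + 6.76)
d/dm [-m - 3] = -1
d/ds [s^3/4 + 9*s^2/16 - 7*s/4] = 3*s^2/4 + 9*s/8 - 7/4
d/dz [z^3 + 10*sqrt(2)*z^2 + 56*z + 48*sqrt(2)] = 3*z^2 + 20*sqrt(2)*z + 56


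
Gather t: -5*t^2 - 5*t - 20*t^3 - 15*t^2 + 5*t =-20*t^3 - 20*t^2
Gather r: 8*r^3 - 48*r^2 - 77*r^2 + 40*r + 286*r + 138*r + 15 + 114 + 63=8*r^3 - 125*r^2 + 464*r + 192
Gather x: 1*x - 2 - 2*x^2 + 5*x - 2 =-2*x^2 + 6*x - 4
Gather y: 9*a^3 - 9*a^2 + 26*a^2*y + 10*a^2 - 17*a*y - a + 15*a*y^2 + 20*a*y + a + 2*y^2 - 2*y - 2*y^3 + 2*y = 9*a^3 + a^2 - 2*y^3 + y^2*(15*a + 2) + y*(26*a^2 + 3*a)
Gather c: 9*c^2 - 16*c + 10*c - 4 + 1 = 9*c^2 - 6*c - 3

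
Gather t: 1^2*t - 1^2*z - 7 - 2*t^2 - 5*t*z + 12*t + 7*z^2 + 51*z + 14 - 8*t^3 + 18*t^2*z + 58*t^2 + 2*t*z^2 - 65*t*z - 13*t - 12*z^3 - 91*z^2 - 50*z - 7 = -8*t^3 + t^2*(18*z + 56) + t*(2*z^2 - 70*z) - 12*z^3 - 84*z^2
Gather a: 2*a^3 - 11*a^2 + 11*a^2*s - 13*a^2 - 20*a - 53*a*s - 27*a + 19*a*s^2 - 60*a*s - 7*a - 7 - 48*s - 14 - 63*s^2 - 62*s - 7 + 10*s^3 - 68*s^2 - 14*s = 2*a^3 + a^2*(11*s - 24) + a*(19*s^2 - 113*s - 54) + 10*s^3 - 131*s^2 - 124*s - 28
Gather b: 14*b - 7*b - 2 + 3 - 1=7*b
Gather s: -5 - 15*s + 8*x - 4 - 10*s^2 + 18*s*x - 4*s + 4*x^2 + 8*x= -10*s^2 + s*(18*x - 19) + 4*x^2 + 16*x - 9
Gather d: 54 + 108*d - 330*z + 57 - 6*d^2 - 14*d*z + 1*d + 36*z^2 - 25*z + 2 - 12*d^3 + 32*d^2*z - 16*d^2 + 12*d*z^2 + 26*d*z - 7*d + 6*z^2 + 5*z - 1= -12*d^3 + d^2*(32*z - 22) + d*(12*z^2 + 12*z + 102) + 42*z^2 - 350*z + 112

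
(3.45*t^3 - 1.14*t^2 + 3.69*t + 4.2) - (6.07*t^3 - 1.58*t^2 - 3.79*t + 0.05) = -2.62*t^3 + 0.44*t^2 + 7.48*t + 4.15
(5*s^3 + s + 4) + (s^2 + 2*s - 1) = 5*s^3 + s^2 + 3*s + 3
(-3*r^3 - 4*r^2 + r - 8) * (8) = -24*r^3 - 32*r^2 + 8*r - 64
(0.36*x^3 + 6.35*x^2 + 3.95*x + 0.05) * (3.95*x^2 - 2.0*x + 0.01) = 1.422*x^5 + 24.3625*x^4 + 2.9061*x^3 - 7.639*x^2 - 0.0605*x + 0.0005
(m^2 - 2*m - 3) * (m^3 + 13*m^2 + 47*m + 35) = m^5 + 11*m^4 + 18*m^3 - 98*m^2 - 211*m - 105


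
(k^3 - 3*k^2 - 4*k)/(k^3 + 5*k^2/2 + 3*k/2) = 2*(k - 4)/(2*k + 3)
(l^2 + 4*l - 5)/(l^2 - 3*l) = (l^2 + 4*l - 5)/(l*(l - 3))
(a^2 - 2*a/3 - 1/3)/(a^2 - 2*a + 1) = (a + 1/3)/(a - 1)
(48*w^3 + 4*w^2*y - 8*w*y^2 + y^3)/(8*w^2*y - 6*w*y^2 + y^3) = (-12*w^2 - 4*w*y + y^2)/(y*(-2*w + y))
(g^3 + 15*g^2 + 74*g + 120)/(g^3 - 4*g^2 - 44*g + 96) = (g^2 + 9*g + 20)/(g^2 - 10*g + 16)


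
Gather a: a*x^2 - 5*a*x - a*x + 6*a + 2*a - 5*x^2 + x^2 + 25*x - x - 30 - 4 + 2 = a*(x^2 - 6*x + 8) - 4*x^2 + 24*x - 32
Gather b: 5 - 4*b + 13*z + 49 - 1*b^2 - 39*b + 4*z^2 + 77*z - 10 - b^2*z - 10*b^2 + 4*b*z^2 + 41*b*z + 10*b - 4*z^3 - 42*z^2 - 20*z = b^2*(-z - 11) + b*(4*z^2 + 41*z - 33) - 4*z^3 - 38*z^2 + 70*z + 44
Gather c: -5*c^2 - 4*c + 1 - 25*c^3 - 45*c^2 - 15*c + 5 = -25*c^3 - 50*c^2 - 19*c + 6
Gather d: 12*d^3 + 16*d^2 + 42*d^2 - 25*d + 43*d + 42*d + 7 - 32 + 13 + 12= 12*d^3 + 58*d^2 + 60*d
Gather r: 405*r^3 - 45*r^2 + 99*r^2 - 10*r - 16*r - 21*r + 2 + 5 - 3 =405*r^3 + 54*r^2 - 47*r + 4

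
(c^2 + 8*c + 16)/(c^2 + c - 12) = (c + 4)/(c - 3)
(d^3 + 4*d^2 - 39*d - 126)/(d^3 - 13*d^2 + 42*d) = (d^2 + 10*d + 21)/(d*(d - 7))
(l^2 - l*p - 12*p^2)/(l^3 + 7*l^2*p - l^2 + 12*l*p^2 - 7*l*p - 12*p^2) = (l - 4*p)/(l^2 + 4*l*p - l - 4*p)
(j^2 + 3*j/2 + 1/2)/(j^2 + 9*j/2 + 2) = (j + 1)/(j + 4)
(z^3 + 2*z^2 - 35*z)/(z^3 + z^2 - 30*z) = (z + 7)/(z + 6)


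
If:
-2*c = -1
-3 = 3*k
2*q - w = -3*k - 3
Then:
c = 1/2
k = -1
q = w/2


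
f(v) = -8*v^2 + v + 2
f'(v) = 1 - 16*v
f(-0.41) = 0.25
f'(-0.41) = 7.56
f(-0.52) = -0.68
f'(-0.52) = 9.32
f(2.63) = -50.71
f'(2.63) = -41.08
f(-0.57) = -1.17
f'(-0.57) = 10.12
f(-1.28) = -12.39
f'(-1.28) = 21.48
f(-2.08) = -34.69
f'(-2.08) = 34.28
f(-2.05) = -33.67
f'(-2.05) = 33.80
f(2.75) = -55.75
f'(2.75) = -43.00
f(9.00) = -637.00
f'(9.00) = -143.00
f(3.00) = -67.00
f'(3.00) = -47.00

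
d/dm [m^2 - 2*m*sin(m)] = -2*m*cos(m) + 2*m - 2*sin(m)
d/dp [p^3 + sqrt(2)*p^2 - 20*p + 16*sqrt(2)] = 3*p^2 + 2*sqrt(2)*p - 20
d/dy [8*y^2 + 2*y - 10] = 16*y + 2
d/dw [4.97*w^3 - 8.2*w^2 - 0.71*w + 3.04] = 14.91*w^2 - 16.4*w - 0.71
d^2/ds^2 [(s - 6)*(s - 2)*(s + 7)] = 6*s - 2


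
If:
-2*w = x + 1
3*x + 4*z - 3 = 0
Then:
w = 2*z/3 - 1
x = 1 - 4*z/3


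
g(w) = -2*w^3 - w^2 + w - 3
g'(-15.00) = -1319.00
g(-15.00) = 6507.00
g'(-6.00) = -203.00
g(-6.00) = 387.00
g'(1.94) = -25.46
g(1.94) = -19.43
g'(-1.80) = -14.84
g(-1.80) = 3.62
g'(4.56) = -132.88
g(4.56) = -208.87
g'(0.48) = -1.34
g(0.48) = -2.97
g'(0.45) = -1.12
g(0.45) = -2.93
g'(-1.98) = -18.56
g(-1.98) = 6.62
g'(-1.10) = -4.06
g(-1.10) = -2.65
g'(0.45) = -1.12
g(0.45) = -2.93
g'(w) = -6*w^2 - 2*w + 1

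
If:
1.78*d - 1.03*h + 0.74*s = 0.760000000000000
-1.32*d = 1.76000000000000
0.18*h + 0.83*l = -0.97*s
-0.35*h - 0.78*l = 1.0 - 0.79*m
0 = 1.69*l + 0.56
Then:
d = -1.33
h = -2.50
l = -0.33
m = -0.17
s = 0.75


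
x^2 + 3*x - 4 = (x - 1)*(x + 4)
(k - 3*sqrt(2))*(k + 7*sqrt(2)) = k^2 + 4*sqrt(2)*k - 42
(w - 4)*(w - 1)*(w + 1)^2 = w^4 - 3*w^3 - 5*w^2 + 3*w + 4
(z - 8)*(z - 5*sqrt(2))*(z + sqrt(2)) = z^3 - 8*z^2 - 4*sqrt(2)*z^2 - 10*z + 32*sqrt(2)*z + 80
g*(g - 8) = g^2 - 8*g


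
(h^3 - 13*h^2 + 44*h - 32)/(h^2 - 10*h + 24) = (h^2 - 9*h + 8)/(h - 6)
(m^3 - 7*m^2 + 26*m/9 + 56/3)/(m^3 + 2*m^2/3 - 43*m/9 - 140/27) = 3*(m - 6)/(3*m + 5)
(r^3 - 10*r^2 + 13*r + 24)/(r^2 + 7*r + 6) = (r^2 - 11*r + 24)/(r + 6)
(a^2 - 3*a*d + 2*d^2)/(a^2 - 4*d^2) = (a - d)/(a + 2*d)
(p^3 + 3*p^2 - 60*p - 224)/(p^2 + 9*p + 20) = (p^2 - p - 56)/(p + 5)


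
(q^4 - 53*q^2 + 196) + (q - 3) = q^4 - 53*q^2 + q + 193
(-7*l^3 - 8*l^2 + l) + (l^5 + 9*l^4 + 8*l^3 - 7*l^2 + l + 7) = l^5 + 9*l^4 + l^3 - 15*l^2 + 2*l + 7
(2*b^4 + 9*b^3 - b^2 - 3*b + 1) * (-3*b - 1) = -6*b^5 - 29*b^4 - 6*b^3 + 10*b^2 - 1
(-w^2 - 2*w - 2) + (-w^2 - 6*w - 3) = -2*w^2 - 8*w - 5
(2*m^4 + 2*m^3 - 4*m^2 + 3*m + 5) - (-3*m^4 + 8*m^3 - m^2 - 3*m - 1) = 5*m^4 - 6*m^3 - 3*m^2 + 6*m + 6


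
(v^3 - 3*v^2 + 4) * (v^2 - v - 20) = v^5 - 4*v^4 - 17*v^3 + 64*v^2 - 4*v - 80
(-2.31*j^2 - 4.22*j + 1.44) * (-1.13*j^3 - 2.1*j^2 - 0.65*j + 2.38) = 2.6103*j^5 + 9.6196*j^4 + 8.7363*j^3 - 5.7788*j^2 - 10.9796*j + 3.4272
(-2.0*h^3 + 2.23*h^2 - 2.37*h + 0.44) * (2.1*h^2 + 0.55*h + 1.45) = -4.2*h^5 + 3.583*h^4 - 6.6505*h^3 + 2.854*h^2 - 3.1945*h + 0.638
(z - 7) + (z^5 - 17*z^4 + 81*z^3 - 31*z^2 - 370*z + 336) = z^5 - 17*z^4 + 81*z^3 - 31*z^2 - 369*z + 329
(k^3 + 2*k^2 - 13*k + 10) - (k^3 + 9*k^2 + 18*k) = -7*k^2 - 31*k + 10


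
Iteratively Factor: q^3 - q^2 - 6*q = (q + 2)*(q^2 - 3*q) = (q - 3)*(q + 2)*(q)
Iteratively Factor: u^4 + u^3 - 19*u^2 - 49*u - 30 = (u + 3)*(u^3 - 2*u^2 - 13*u - 10) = (u - 5)*(u + 3)*(u^2 + 3*u + 2) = (u - 5)*(u + 1)*(u + 3)*(u + 2)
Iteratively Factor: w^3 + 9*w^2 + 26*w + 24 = (w + 4)*(w^2 + 5*w + 6) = (w + 2)*(w + 4)*(w + 3)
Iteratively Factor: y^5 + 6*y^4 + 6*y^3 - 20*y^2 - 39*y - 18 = (y + 1)*(y^4 + 5*y^3 + y^2 - 21*y - 18) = (y - 2)*(y + 1)*(y^3 + 7*y^2 + 15*y + 9) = (y - 2)*(y + 1)^2*(y^2 + 6*y + 9) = (y - 2)*(y + 1)^2*(y + 3)*(y + 3)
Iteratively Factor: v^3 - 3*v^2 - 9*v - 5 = (v - 5)*(v^2 + 2*v + 1) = (v - 5)*(v + 1)*(v + 1)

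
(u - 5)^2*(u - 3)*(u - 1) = u^4 - 14*u^3 + 68*u^2 - 130*u + 75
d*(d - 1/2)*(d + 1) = d^3 + d^2/2 - d/2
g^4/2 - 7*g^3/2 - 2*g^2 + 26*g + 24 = (g/2 + 1)*(g - 6)*(g - 4)*(g + 1)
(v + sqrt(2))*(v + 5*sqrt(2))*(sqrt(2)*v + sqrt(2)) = sqrt(2)*v^3 + sqrt(2)*v^2 + 12*v^2 + 12*v + 10*sqrt(2)*v + 10*sqrt(2)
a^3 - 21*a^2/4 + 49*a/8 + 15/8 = (a - 3)*(a - 5/2)*(a + 1/4)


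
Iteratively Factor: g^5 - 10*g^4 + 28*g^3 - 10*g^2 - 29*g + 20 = (g + 1)*(g^4 - 11*g^3 + 39*g^2 - 49*g + 20) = (g - 1)*(g + 1)*(g^3 - 10*g^2 + 29*g - 20) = (g - 5)*(g - 1)*(g + 1)*(g^2 - 5*g + 4) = (g - 5)*(g - 1)^2*(g + 1)*(g - 4)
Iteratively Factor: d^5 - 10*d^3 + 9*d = (d)*(d^4 - 10*d^2 + 9) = d*(d - 1)*(d^3 + d^2 - 9*d - 9) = d*(d - 1)*(d + 1)*(d^2 - 9) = d*(d - 3)*(d - 1)*(d + 1)*(d + 3)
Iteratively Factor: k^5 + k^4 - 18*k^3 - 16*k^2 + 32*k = (k + 2)*(k^4 - k^3 - 16*k^2 + 16*k) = (k - 1)*(k + 2)*(k^3 - 16*k) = (k - 1)*(k + 2)*(k + 4)*(k^2 - 4*k) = k*(k - 1)*(k + 2)*(k + 4)*(k - 4)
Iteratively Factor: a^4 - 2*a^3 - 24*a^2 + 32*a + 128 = (a - 4)*(a^3 + 2*a^2 - 16*a - 32) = (a - 4)*(a + 4)*(a^2 - 2*a - 8) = (a - 4)*(a + 2)*(a + 4)*(a - 4)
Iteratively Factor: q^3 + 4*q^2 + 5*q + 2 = (q + 1)*(q^2 + 3*q + 2) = (q + 1)*(q + 2)*(q + 1)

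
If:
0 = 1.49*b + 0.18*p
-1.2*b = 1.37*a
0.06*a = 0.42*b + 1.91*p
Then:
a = 0.00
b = 0.00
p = 0.00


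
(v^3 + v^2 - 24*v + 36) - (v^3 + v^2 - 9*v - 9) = 45 - 15*v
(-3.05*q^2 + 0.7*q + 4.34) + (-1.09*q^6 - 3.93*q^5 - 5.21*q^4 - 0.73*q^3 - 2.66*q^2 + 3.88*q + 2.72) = -1.09*q^6 - 3.93*q^5 - 5.21*q^4 - 0.73*q^3 - 5.71*q^2 + 4.58*q + 7.06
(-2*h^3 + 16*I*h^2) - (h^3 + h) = -3*h^3 + 16*I*h^2 - h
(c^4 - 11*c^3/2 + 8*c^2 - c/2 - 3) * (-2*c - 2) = -2*c^5 + 9*c^4 - 5*c^3 - 15*c^2 + 7*c + 6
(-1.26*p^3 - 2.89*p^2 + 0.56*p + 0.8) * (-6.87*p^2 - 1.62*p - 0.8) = 8.6562*p^5 + 21.8955*p^4 + 1.8426*p^3 - 4.0912*p^2 - 1.744*p - 0.64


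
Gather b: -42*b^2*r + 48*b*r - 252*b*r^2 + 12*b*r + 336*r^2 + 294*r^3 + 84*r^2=-42*b^2*r + b*(-252*r^2 + 60*r) + 294*r^3 + 420*r^2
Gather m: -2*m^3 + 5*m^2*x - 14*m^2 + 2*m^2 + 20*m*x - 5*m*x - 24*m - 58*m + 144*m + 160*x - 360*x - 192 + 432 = -2*m^3 + m^2*(5*x - 12) + m*(15*x + 62) - 200*x + 240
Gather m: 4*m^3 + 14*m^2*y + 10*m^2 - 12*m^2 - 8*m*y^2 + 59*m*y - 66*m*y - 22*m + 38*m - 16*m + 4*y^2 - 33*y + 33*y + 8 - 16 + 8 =4*m^3 + m^2*(14*y - 2) + m*(-8*y^2 - 7*y) + 4*y^2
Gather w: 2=2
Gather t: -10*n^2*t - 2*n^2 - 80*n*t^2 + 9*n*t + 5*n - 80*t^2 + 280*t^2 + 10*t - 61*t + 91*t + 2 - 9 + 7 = -2*n^2 + 5*n + t^2*(200 - 80*n) + t*(-10*n^2 + 9*n + 40)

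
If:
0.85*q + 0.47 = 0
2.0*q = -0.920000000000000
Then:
No Solution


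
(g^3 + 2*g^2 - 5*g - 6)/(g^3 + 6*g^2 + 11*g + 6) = (g - 2)/(g + 2)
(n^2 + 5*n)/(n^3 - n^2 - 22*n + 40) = n/(n^2 - 6*n + 8)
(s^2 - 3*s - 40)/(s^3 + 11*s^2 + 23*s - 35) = (s - 8)/(s^2 + 6*s - 7)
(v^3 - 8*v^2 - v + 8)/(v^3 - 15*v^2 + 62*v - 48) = (v + 1)/(v - 6)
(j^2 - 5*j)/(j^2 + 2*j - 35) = j/(j + 7)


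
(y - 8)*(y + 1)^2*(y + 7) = y^4 + y^3 - 57*y^2 - 113*y - 56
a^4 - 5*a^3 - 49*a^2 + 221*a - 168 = (a - 8)*(a - 3)*(a - 1)*(a + 7)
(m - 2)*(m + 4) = m^2 + 2*m - 8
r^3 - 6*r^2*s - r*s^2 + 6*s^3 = (r - 6*s)*(r - s)*(r + s)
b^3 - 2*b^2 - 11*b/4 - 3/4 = (b - 3)*(b + 1/2)^2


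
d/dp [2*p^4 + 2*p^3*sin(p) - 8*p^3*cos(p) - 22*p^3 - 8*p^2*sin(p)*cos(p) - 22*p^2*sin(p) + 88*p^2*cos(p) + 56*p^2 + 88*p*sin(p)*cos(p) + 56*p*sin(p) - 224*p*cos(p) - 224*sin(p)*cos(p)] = 8*p^3*sin(p) + 2*p^3*cos(p) + 8*p^3 - 82*p^2*sin(p) - 46*p^2*cos(p) - 8*p^2*cos(2*p) - 66*p^2 + 180*p*sin(p) - 8*p*sin(2*p) + 232*p*cos(p) + 88*p*cos(2*p) + 112*p + 56*sin(p) + 44*sin(2*p) - 224*cos(p) - 224*cos(2*p)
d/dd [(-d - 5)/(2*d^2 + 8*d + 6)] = (-d^2 - 4*d + 2*(d + 2)*(d + 5) - 3)/(2*(d^2 + 4*d + 3)^2)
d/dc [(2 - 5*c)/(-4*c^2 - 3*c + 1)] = (-20*c^2 + 16*c + 1)/(16*c^4 + 24*c^3 + c^2 - 6*c + 1)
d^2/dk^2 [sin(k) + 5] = -sin(k)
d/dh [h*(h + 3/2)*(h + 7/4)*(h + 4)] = 4*h^3 + 87*h^2/4 + 125*h/4 + 21/2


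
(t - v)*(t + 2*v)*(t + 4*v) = t^3 + 5*t^2*v + 2*t*v^2 - 8*v^3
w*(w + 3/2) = w^2 + 3*w/2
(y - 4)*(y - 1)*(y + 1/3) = y^3 - 14*y^2/3 + 7*y/3 + 4/3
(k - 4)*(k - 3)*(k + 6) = k^3 - k^2 - 30*k + 72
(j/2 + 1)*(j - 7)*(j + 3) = j^3/2 - j^2 - 29*j/2 - 21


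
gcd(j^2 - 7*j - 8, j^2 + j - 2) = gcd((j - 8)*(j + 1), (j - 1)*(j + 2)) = 1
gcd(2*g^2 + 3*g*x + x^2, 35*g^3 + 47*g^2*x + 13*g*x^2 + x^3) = g + x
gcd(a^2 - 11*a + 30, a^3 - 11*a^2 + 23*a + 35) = a - 5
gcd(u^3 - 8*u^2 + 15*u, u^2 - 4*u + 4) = 1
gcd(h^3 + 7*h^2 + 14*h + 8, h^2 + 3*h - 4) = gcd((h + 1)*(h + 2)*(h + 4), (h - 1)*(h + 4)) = h + 4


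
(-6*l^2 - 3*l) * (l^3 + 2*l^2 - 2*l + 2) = -6*l^5 - 15*l^4 + 6*l^3 - 6*l^2 - 6*l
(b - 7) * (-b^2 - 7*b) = -b^3 + 49*b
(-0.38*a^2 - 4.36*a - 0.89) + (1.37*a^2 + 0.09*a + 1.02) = 0.99*a^2 - 4.27*a + 0.13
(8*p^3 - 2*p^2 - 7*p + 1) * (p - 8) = 8*p^4 - 66*p^3 + 9*p^2 + 57*p - 8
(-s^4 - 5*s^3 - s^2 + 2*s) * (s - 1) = -s^5 - 4*s^4 + 4*s^3 + 3*s^2 - 2*s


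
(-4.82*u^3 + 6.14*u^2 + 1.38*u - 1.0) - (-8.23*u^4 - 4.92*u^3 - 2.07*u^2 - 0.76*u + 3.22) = 8.23*u^4 + 0.0999999999999996*u^3 + 8.21*u^2 + 2.14*u - 4.22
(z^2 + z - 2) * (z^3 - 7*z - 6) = z^5 + z^4 - 9*z^3 - 13*z^2 + 8*z + 12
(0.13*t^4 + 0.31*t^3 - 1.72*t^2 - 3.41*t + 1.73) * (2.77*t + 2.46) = 0.3601*t^5 + 1.1785*t^4 - 4.0018*t^3 - 13.6769*t^2 - 3.5965*t + 4.2558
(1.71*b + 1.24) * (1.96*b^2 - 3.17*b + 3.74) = 3.3516*b^3 - 2.9903*b^2 + 2.4646*b + 4.6376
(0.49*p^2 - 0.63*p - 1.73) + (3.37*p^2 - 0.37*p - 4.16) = 3.86*p^2 - 1.0*p - 5.89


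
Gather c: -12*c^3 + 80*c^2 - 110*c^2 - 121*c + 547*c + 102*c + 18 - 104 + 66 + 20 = -12*c^3 - 30*c^2 + 528*c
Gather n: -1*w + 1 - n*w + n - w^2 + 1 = n*(1 - w) - w^2 - w + 2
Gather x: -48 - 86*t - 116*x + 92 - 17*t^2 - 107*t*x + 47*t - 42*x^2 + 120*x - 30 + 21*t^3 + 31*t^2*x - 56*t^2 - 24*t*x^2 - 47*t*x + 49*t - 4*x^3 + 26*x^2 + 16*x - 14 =21*t^3 - 73*t^2 + 10*t - 4*x^3 + x^2*(-24*t - 16) + x*(31*t^2 - 154*t + 20)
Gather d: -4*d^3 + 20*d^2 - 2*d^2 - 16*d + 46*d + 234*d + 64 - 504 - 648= -4*d^3 + 18*d^2 + 264*d - 1088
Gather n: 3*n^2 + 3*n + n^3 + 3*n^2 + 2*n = n^3 + 6*n^2 + 5*n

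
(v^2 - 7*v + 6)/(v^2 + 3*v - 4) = (v - 6)/(v + 4)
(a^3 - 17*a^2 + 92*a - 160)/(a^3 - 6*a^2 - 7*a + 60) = (a - 8)/(a + 3)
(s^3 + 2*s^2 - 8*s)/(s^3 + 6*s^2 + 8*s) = (s - 2)/(s + 2)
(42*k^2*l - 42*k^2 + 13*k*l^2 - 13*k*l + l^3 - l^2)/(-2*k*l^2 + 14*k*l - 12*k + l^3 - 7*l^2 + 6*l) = (-42*k^2 - 13*k*l - l^2)/(2*k*l - 12*k - l^2 + 6*l)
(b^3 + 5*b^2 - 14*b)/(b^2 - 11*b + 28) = b*(b^2 + 5*b - 14)/(b^2 - 11*b + 28)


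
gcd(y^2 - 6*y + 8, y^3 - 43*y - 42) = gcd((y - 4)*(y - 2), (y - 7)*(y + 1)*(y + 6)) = 1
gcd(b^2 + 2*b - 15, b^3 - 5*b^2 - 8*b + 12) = 1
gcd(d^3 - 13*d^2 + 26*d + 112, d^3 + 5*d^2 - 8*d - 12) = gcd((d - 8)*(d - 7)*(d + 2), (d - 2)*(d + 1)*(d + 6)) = 1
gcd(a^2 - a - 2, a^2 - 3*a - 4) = a + 1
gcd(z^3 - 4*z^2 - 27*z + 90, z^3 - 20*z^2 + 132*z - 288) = z - 6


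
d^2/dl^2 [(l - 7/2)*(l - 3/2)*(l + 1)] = 6*l - 8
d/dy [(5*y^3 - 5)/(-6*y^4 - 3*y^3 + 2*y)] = 5*(6*y^6 - 20*y^3 - 9*y^2 + 2)/(y^2*(36*y^6 + 36*y^5 + 9*y^4 - 24*y^3 - 12*y^2 + 4))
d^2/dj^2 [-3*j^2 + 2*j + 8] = -6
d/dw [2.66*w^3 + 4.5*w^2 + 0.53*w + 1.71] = 7.98*w^2 + 9.0*w + 0.53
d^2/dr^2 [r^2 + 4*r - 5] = 2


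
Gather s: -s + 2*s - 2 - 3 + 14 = s + 9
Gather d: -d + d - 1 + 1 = 0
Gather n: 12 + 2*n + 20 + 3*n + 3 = 5*n + 35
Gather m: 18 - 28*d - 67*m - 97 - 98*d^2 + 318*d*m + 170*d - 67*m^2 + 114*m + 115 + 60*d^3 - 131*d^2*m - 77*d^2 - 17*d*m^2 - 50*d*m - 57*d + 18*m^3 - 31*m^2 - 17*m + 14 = 60*d^3 - 175*d^2 + 85*d + 18*m^3 + m^2*(-17*d - 98) + m*(-131*d^2 + 268*d + 30) + 50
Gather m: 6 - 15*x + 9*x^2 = 9*x^2 - 15*x + 6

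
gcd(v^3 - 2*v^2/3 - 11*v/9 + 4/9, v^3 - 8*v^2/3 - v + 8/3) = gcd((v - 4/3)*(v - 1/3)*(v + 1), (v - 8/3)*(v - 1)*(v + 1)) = v + 1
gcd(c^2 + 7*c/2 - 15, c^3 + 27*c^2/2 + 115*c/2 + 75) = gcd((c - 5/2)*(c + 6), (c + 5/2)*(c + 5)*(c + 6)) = c + 6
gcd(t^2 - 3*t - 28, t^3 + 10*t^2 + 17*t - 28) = t + 4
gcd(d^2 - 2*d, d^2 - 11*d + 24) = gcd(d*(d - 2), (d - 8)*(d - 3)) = 1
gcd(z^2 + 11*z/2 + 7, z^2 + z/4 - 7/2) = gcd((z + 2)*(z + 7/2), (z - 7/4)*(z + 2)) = z + 2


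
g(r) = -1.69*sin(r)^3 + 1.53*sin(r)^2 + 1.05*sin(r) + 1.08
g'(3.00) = -1.37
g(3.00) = 1.25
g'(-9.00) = 0.98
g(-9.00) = 1.03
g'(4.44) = 1.78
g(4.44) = 3.00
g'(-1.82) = 1.65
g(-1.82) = 3.04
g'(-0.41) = -0.89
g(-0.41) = 1.01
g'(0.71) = 0.68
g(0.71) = 1.95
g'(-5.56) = 0.64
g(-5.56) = 1.96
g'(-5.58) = 0.69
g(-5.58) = 1.94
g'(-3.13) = -1.01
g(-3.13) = 1.07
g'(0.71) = 0.68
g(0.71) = 1.95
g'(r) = -5.07*sin(r)^2*cos(r) + 3.06*sin(r)*cos(r) + 1.05*cos(r)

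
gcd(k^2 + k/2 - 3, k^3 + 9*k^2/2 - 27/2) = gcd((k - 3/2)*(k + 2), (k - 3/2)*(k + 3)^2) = k - 3/2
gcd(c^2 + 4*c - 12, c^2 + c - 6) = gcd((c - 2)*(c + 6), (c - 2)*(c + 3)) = c - 2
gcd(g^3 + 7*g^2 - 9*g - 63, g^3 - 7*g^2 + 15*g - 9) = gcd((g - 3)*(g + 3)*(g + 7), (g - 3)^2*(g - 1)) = g - 3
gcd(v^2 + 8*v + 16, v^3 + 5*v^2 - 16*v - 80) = v + 4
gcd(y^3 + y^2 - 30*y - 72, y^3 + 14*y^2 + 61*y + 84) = y^2 + 7*y + 12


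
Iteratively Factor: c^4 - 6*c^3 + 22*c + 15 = (c + 1)*(c^3 - 7*c^2 + 7*c + 15) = (c + 1)^2*(c^2 - 8*c + 15) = (c - 3)*(c + 1)^2*(c - 5)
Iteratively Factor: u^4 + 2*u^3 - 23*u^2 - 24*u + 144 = (u - 3)*(u^3 + 5*u^2 - 8*u - 48) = (u - 3)^2*(u^2 + 8*u + 16) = (u - 3)^2*(u + 4)*(u + 4)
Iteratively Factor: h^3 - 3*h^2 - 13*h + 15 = (h + 3)*(h^2 - 6*h + 5) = (h - 5)*(h + 3)*(h - 1)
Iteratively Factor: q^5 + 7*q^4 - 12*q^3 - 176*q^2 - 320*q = (q + 4)*(q^4 + 3*q^3 - 24*q^2 - 80*q) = (q + 4)^2*(q^3 - q^2 - 20*q) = (q + 4)^3*(q^2 - 5*q) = q*(q + 4)^3*(q - 5)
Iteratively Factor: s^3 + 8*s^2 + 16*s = (s + 4)*(s^2 + 4*s) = s*(s + 4)*(s + 4)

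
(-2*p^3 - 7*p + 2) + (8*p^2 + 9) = -2*p^3 + 8*p^2 - 7*p + 11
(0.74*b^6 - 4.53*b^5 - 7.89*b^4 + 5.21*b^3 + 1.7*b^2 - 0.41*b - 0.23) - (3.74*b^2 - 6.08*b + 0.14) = 0.74*b^6 - 4.53*b^5 - 7.89*b^4 + 5.21*b^3 - 2.04*b^2 + 5.67*b - 0.37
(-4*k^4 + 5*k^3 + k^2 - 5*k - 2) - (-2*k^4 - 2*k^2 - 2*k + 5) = -2*k^4 + 5*k^3 + 3*k^2 - 3*k - 7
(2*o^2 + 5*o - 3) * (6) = 12*o^2 + 30*o - 18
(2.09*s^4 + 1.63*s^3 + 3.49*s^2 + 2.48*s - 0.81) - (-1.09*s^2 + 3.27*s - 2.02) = 2.09*s^4 + 1.63*s^3 + 4.58*s^2 - 0.79*s + 1.21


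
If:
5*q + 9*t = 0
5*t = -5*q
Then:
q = 0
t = 0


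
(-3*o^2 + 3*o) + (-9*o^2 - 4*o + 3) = -12*o^2 - o + 3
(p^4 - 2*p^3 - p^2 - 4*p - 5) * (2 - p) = -p^5 + 4*p^4 - 3*p^3 + 2*p^2 - 3*p - 10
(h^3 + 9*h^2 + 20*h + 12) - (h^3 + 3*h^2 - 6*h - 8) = 6*h^2 + 26*h + 20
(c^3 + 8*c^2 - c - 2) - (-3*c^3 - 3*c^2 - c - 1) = 4*c^3 + 11*c^2 - 1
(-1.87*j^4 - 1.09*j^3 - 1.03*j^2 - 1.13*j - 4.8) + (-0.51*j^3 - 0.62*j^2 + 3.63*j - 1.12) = -1.87*j^4 - 1.6*j^3 - 1.65*j^2 + 2.5*j - 5.92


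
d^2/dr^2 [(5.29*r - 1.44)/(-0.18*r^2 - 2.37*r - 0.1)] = (-(0.36*r + 2.37)*(0.72*r + 4.74)*(5.29*r - 1.44) + (5.7132*r + 24.5562)*(0.18*r^2 + 2.37*r + 0.1))/(0.18*r^2 + 2.37*r + 0.1)^3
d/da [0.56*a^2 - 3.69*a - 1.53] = 1.12*a - 3.69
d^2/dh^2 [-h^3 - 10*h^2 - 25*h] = -6*h - 20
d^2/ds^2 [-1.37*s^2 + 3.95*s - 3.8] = -2.74000000000000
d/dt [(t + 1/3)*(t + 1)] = 2*t + 4/3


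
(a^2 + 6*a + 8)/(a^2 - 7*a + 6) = (a^2 + 6*a + 8)/(a^2 - 7*a + 6)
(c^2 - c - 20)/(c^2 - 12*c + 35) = (c + 4)/(c - 7)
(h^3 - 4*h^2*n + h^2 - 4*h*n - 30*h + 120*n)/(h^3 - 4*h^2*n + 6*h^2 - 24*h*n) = (h - 5)/h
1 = 1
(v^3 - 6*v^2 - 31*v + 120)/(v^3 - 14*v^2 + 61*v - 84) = (v^2 - 3*v - 40)/(v^2 - 11*v + 28)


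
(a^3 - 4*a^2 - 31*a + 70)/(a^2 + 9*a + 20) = (a^2 - 9*a + 14)/(a + 4)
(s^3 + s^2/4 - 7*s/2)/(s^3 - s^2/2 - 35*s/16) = 4*(s + 2)/(4*s + 5)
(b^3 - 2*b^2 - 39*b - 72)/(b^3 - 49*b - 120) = (b + 3)/(b + 5)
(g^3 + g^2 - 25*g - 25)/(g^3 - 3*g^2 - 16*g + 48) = (g^3 + g^2 - 25*g - 25)/(g^3 - 3*g^2 - 16*g + 48)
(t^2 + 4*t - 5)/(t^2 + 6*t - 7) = (t + 5)/(t + 7)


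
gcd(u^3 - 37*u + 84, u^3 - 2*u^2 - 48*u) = 1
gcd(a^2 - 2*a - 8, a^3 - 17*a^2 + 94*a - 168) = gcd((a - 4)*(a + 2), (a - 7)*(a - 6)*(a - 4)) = a - 4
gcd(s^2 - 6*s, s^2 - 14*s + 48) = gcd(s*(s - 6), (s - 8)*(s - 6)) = s - 6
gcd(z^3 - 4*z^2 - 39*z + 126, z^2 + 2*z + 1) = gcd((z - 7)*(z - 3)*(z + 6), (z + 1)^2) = 1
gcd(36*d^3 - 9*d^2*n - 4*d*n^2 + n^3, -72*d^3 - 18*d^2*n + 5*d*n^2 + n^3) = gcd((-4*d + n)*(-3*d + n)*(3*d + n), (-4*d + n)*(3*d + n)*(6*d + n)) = 12*d^2 + d*n - n^2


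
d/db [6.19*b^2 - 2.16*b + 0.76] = 12.38*b - 2.16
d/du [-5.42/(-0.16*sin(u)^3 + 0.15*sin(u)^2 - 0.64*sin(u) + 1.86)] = (-2.6016*sin(u)^2 + 1.626*sin(u) - 3.4688)*cos(u)/(0.16*sin(u)^3 - 0.15*sin(u)^2 + 0.64*sin(u) - 1.86)^2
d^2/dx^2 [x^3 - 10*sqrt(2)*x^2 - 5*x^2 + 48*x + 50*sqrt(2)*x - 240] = 6*x - 20*sqrt(2) - 10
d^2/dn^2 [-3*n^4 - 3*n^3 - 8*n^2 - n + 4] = -36*n^2 - 18*n - 16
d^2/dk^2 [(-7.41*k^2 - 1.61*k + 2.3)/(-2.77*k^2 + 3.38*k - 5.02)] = (-5.6843418860808e-14*k^4 + 163.46047*k^3 - 724.120104*k^2 - 5.12228399999998*k + 439.5182)/(21.253933*k^6 - 77.803206*k^5 + 210.490638*k^4 - 320.615984*k^3 + 381.466788*k^2 - 255.532056*k + 126.506008)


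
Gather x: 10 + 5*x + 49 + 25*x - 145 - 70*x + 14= -40*x - 72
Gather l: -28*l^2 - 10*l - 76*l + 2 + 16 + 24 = -28*l^2 - 86*l + 42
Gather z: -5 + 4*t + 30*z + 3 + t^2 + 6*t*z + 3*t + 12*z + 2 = t^2 + 7*t + z*(6*t + 42)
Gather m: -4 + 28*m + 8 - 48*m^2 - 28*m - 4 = -48*m^2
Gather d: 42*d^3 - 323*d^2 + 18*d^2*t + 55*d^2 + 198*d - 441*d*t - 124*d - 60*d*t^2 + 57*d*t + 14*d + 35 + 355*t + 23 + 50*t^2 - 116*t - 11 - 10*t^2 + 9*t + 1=42*d^3 + d^2*(18*t - 268) + d*(-60*t^2 - 384*t + 88) + 40*t^2 + 248*t + 48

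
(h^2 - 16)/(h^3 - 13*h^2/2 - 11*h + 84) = 2*(h + 4)/(2*h^2 - 5*h - 42)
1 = 1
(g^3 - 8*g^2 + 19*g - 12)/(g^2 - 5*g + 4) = g - 3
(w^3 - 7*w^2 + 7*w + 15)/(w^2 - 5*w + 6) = (w^2 - 4*w - 5)/(w - 2)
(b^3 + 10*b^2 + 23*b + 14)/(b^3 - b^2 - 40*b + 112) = (b^2 + 3*b + 2)/(b^2 - 8*b + 16)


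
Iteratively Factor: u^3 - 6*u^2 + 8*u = (u)*(u^2 - 6*u + 8) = u*(u - 2)*(u - 4)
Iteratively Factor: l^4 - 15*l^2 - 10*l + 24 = (l + 2)*(l^3 - 2*l^2 - 11*l + 12) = (l + 2)*(l + 3)*(l^2 - 5*l + 4) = (l - 1)*(l + 2)*(l + 3)*(l - 4)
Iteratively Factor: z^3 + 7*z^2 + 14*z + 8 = (z + 1)*(z^2 + 6*z + 8) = (z + 1)*(z + 4)*(z + 2)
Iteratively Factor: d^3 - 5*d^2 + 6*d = (d)*(d^2 - 5*d + 6) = d*(d - 3)*(d - 2)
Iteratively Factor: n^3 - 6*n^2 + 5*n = (n - 5)*(n^2 - n) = n*(n - 5)*(n - 1)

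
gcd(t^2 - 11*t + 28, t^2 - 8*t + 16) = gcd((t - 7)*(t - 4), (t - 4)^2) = t - 4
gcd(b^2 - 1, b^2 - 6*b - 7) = b + 1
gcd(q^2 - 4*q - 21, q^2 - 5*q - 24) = q + 3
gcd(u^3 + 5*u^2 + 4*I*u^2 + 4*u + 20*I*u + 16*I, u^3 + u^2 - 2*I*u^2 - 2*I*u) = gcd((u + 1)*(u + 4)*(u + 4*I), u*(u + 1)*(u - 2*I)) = u + 1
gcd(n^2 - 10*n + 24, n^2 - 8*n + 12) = n - 6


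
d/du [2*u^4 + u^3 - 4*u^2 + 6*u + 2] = 8*u^3 + 3*u^2 - 8*u + 6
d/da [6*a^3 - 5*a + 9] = 18*a^2 - 5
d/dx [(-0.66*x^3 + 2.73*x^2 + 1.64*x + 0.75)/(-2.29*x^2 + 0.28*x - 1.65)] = (1.5114*x^4 - 0.3696*x^3 + 7.787*x^2 - 5.574*x - 2.916)/(5.2441*x^4 - 1.2824*x^3 + 7.6354*x^2 - 0.924*x + 2.7225)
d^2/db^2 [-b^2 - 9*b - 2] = -2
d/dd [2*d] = 2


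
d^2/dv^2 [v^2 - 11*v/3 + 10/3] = 2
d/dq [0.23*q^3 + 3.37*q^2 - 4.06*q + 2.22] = 0.69*q^2 + 6.74*q - 4.06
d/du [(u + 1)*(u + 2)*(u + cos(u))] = -(u + 1)*(u + 2)*(sin(u) - 1) + (u + 1)*(u + cos(u)) + (u + 2)*(u + cos(u))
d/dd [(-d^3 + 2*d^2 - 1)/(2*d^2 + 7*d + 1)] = (-2*d^4 - 14*d^3 + 11*d^2 + 8*d + 7)/(4*d^4 + 28*d^3 + 53*d^2 + 14*d + 1)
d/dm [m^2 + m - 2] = 2*m + 1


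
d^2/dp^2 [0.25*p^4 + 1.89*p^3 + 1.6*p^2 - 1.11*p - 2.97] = 3.0*p^2 + 11.34*p + 3.2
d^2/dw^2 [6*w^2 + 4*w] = 12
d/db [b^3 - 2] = 3*b^2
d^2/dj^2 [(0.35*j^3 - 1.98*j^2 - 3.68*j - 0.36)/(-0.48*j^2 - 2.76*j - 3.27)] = (-2.22044604925031e-16*j^4 - 7.784064*j^3 - 37.102104*j^2 - 54.25029*j - 19.727028)/(0.110592*j^6 + 1.907712*j^5 + 13.229568*j^4 + 47.017152*j^3 + 90.126432*j^2 + 88.537212*j + 34.965783)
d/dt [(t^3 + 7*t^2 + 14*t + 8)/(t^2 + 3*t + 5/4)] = 4*(4*t^4 + 24*t^3 + 43*t^2 + 6*t - 26)/(16*t^4 + 96*t^3 + 184*t^2 + 120*t + 25)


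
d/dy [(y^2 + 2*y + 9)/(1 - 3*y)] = (-3*y^2 + 2*y + 29)/(9*y^2 - 6*y + 1)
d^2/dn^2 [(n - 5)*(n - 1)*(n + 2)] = 6*n - 8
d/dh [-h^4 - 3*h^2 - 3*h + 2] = -4*h^3 - 6*h - 3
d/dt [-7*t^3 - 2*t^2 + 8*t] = -21*t^2 - 4*t + 8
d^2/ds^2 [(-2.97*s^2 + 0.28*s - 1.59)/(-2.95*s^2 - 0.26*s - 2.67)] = (2.8421709430404e-14*s^4 - 9.42938*s^3 - 57.3373800000001*s^2 + 20.5497*s + 17.902116)/(25.672375*s^6 + 6.78795*s^5 + 70.305285*s^4 + 12.304916*s^3 + 63.632241*s^2 + 5.560542*s + 19.034163)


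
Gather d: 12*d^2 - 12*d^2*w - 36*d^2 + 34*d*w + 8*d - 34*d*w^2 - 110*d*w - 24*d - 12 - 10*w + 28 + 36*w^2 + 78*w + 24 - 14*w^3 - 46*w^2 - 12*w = d^2*(-12*w - 24) + d*(-34*w^2 - 76*w - 16) - 14*w^3 - 10*w^2 + 56*w + 40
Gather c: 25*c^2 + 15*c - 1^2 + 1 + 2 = 25*c^2 + 15*c + 2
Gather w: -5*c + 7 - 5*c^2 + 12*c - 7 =-5*c^2 + 7*c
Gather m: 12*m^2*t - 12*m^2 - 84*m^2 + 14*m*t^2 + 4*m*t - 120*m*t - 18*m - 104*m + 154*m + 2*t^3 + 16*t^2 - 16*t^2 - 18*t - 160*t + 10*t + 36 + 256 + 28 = m^2*(12*t - 96) + m*(14*t^2 - 116*t + 32) + 2*t^3 - 168*t + 320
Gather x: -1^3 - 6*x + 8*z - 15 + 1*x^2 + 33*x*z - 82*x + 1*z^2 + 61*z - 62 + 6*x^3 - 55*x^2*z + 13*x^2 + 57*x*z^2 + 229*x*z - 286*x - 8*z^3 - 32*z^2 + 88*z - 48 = 6*x^3 + x^2*(14 - 55*z) + x*(57*z^2 + 262*z - 374) - 8*z^3 - 31*z^2 + 157*z - 126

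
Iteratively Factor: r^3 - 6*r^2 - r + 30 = (r + 2)*(r^2 - 8*r + 15) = (r - 3)*(r + 2)*(r - 5)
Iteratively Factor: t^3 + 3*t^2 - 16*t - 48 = (t + 3)*(t^2 - 16) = (t - 4)*(t + 3)*(t + 4)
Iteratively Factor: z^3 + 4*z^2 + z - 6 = (z + 3)*(z^2 + z - 2) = (z + 2)*(z + 3)*(z - 1)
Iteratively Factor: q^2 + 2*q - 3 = (q + 3)*(q - 1)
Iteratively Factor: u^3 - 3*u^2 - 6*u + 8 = (u - 1)*(u^2 - 2*u - 8) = (u - 1)*(u + 2)*(u - 4)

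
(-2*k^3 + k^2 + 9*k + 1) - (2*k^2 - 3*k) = -2*k^3 - k^2 + 12*k + 1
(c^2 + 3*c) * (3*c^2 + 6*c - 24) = 3*c^4 + 15*c^3 - 6*c^2 - 72*c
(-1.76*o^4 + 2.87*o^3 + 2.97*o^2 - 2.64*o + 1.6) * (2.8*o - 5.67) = -4.928*o^5 + 18.0152*o^4 - 7.9569*o^3 - 24.2319*o^2 + 19.4488*o - 9.072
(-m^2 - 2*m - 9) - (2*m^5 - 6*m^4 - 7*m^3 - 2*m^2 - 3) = -2*m^5 + 6*m^4 + 7*m^3 + m^2 - 2*m - 6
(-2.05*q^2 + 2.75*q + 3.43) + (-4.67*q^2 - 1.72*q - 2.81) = -6.72*q^2 + 1.03*q + 0.62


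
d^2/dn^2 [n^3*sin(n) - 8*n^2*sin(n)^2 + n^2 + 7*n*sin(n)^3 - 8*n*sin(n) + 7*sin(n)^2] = -n^3*sin(n) + 6*n^2*cos(n) - 16*n^2*cos(2*n) + 35*n*sin(n)/4 - 32*n*sin(2*n) + 63*n*sin(3*n)/4 - 11*cos(n)/2 + 22*cos(2*n) - 21*cos(3*n)/2 - 6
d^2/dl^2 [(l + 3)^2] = 2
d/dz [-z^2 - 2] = -2*z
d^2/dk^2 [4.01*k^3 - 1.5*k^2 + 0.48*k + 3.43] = 24.06*k - 3.0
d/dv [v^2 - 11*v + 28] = 2*v - 11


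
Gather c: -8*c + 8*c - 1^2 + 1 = 0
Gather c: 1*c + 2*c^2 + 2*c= 2*c^2 + 3*c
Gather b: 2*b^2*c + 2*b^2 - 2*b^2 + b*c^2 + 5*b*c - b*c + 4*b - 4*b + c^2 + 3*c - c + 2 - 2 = 2*b^2*c + b*(c^2 + 4*c) + c^2 + 2*c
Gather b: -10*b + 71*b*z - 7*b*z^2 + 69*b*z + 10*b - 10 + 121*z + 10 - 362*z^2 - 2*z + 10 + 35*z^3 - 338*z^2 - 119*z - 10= b*(-7*z^2 + 140*z) + 35*z^3 - 700*z^2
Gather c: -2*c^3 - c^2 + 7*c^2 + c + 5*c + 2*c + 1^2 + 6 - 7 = -2*c^3 + 6*c^2 + 8*c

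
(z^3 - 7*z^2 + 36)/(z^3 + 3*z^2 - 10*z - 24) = (z - 6)/(z + 4)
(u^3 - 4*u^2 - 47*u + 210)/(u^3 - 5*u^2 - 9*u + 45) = (u^2 + u - 42)/(u^2 - 9)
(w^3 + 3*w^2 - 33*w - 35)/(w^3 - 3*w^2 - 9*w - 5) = (w + 7)/(w + 1)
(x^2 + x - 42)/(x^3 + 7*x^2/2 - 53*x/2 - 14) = 2*(x - 6)/(2*x^2 - 7*x - 4)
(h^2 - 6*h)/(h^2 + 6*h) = (h - 6)/(h + 6)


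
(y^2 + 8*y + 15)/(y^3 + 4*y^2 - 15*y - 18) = (y^2 + 8*y + 15)/(y^3 + 4*y^2 - 15*y - 18)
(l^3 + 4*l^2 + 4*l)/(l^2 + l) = (l^2 + 4*l + 4)/(l + 1)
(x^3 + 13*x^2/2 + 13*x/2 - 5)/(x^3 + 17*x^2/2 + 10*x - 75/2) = (2*x^2 + 3*x - 2)/(2*x^2 + 7*x - 15)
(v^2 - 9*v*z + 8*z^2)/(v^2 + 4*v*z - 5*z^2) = (v - 8*z)/(v + 5*z)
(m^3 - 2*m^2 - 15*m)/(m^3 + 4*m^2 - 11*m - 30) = m*(m^2 - 2*m - 15)/(m^3 + 4*m^2 - 11*m - 30)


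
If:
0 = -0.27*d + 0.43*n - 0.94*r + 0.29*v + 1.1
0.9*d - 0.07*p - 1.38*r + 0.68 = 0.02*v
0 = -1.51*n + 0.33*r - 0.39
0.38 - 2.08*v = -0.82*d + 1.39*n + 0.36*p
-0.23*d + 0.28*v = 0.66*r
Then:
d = 1.75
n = 1.00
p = -85.36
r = 5.75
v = 14.98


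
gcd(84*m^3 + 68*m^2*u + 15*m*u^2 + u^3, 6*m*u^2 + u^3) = 6*m + u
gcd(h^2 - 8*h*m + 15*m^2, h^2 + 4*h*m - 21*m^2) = h - 3*m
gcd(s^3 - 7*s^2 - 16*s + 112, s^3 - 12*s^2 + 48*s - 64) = s - 4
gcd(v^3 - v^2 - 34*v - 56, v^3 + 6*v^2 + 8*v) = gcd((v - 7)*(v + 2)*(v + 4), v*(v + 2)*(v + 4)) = v^2 + 6*v + 8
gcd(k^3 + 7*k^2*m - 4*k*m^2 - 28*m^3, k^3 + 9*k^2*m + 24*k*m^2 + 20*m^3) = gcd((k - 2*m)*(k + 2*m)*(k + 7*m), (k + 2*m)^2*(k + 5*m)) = k + 2*m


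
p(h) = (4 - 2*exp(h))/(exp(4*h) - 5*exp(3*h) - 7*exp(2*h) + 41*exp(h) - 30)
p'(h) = (4 - 2*exp(h))*(-4*exp(4*h) + 15*exp(3*h) + 14*exp(2*h) - 41*exp(h))/(exp(4*h) - 5*exp(3*h) - 7*exp(2*h) + 41*exp(h) - 30)^2 - 2*exp(h)/(exp(4*h) - 5*exp(3*h) - 7*exp(2*h) + 41*exp(h) - 30) = (6*exp(2*h) - 12*exp(h) - 26)*exp(h)/(exp(6*h) - 6*exp(5*h) - 17*exp(4*h) + 108*exp(3*h) + 79*exp(2*h) - 390*exp(h) + 225)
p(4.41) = -0.00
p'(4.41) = 0.00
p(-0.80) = -0.23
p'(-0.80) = -0.18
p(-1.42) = -0.17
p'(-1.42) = -0.05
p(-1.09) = -0.19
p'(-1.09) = -0.09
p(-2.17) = -0.15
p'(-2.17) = -0.02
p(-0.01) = -12.56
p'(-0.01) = -1249.98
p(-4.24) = -0.14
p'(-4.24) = -0.00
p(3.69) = -0.00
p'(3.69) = 0.00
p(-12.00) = -0.13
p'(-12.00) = 0.00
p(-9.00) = -0.13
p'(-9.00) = 0.00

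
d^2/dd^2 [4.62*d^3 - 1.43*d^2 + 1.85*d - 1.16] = 27.72*d - 2.86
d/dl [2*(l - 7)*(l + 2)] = 4*l - 10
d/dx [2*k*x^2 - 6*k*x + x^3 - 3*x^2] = 4*k*x - 6*k + 3*x^2 - 6*x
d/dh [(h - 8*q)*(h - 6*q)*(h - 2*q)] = 3*h^2 - 32*h*q + 76*q^2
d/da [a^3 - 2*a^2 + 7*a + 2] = 3*a^2 - 4*a + 7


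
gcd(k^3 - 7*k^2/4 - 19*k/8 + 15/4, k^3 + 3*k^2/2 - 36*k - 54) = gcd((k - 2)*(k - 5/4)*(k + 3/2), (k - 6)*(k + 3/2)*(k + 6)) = k + 3/2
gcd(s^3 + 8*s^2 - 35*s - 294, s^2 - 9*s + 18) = s - 6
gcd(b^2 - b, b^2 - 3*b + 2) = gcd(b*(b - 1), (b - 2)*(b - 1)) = b - 1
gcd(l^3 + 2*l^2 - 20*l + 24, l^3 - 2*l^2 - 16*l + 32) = l - 2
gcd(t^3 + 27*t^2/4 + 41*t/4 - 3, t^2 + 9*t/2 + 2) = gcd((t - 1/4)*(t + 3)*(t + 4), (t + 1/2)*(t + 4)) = t + 4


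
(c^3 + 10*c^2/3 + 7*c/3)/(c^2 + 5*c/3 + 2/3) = c*(3*c + 7)/(3*c + 2)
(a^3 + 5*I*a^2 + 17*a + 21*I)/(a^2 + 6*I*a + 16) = (a^3 + 5*I*a^2 + 17*a + 21*I)/(a^2 + 6*I*a + 16)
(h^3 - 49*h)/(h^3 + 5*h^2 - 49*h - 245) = h/(h + 5)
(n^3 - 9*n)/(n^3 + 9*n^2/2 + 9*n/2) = 2*(n - 3)/(2*n + 3)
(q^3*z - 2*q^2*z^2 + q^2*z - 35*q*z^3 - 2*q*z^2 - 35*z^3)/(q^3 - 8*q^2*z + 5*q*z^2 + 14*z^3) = z*(-q^2 - 5*q*z - q - 5*z)/(-q^2 + q*z + 2*z^2)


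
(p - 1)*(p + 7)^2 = p^3 + 13*p^2 + 35*p - 49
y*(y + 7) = y^2 + 7*y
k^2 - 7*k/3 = k*(k - 7/3)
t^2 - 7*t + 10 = (t - 5)*(t - 2)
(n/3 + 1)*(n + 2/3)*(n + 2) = n^3/3 + 17*n^2/9 + 28*n/9 + 4/3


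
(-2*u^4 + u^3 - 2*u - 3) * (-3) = 6*u^4 - 3*u^3 + 6*u + 9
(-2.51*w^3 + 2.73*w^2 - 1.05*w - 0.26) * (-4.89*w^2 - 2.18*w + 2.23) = 12.2739*w^5 - 7.8779*w^4 - 6.4142*w^3 + 9.6483*w^2 - 1.7747*w - 0.5798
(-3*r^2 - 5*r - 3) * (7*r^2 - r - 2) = -21*r^4 - 32*r^3 - 10*r^2 + 13*r + 6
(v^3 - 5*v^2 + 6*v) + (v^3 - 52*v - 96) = 2*v^3 - 5*v^2 - 46*v - 96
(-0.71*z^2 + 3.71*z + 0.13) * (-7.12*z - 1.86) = 5.0552*z^3 - 25.0946*z^2 - 7.8262*z - 0.2418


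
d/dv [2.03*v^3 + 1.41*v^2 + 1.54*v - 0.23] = 6.09*v^2 + 2.82*v + 1.54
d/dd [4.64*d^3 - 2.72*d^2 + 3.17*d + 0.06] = 13.92*d^2 - 5.44*d + 3.17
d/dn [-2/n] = 2/n^2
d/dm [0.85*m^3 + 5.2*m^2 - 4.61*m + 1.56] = 2.55*m^2 + 10.4*m - 4.61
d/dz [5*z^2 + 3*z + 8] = 10*z + 3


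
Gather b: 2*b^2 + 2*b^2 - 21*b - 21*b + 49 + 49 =4*b^2 - 42*b + 98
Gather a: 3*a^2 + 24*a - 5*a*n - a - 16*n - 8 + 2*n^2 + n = 3*a^2 + a*(23 - 5*n) + 2*n^2 - 15*n - 8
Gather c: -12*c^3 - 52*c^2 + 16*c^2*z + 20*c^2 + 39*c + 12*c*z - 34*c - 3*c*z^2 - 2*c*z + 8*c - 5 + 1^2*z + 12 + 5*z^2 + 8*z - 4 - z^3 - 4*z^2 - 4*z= -12*c^3 + c^2*(16*z - 32) + c*(-3*z^2 + 10*z + 13) - z^3 + z^2 + 5*z + 3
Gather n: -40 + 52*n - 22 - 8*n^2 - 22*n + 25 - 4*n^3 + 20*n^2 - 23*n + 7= -4*n^3 + 12*n^2 + 7*n - 30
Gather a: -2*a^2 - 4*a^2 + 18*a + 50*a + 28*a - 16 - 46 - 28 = -6*a^2 + 96*a - 90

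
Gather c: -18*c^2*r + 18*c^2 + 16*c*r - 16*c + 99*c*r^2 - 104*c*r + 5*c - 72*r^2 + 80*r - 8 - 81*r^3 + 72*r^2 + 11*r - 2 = c^2*(18 - 18*r) + c*(99*r^2 - 88*r - 11) - 81*r^3 + 91*r - 10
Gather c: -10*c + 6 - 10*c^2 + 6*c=-10*c^2 - 4*c + 6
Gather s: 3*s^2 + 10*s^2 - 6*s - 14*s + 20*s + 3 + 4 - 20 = 13*s^2 - 13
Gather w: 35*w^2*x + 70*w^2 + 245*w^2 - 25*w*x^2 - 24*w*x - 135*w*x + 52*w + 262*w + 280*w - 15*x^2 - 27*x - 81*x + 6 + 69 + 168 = w^2*(35*x + 315) + w*(-25*x^2 - 159*x + 594) - 15*x^2 - 108*x + 243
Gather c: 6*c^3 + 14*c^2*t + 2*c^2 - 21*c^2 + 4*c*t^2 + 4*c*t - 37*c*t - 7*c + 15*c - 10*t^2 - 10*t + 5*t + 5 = 6*c^3 + c^2*(14*t - 19) + c*(4*t^2 - 33*t + 8) - 10*t^2 - 5*t + 5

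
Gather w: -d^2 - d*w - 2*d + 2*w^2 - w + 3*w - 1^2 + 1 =-d^2 - 2*d + 2*w^2 + w*(2 - d)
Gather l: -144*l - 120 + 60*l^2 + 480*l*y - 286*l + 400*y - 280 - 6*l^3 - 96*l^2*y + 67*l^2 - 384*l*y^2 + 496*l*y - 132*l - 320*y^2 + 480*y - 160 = -6*l^3 + l^2*(127 - 96*y) + l*(-384*y^2 + 976*y - 562) - 320*y^2 + 880*y - 560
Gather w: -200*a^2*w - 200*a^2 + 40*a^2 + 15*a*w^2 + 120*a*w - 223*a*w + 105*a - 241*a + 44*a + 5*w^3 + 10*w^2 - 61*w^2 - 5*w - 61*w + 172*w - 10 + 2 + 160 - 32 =-160*a^2 - 92*a + 5*w^3 + w^2*(15*a - 51) + w*(-200*a^2 - 103*a + 106) + 120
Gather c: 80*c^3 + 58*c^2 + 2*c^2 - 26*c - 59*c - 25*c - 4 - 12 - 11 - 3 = 80*c^3 + 60*c^2 - 110*c - 30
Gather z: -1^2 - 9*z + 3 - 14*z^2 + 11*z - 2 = -14*z^2 + 2*z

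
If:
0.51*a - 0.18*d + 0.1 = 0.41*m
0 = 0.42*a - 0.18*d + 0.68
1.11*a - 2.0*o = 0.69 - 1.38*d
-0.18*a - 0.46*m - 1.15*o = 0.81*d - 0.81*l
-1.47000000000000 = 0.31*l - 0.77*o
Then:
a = -14.11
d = -29.14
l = -74.98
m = -4.51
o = -28.28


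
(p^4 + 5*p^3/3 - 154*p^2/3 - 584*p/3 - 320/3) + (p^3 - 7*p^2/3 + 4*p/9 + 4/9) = p^4 + 8*p^3/3 - 161*p^2/3 - 1748*p/9 - 956/9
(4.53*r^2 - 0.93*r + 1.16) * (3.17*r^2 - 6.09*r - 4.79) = 14.3601*r^4 - 30.5358*r^3 - 12.3578*r^2 - 2.6097*r - 5.5564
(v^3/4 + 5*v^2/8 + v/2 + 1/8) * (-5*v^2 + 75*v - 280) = -5*v^5/4 + 125*v^4/8 - 205*v^3/8 - 1105*v^2/8 - 1045*v/8 - 35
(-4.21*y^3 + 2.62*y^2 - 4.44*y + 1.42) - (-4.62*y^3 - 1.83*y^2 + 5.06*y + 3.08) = 0.41*y^3 + 4.45*y^2 - 9.5*y - 1.66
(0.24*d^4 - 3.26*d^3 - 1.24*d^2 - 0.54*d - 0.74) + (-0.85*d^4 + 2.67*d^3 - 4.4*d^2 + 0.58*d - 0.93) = -0.61*d^4 - 0.59*d^3 - 5.64*d^2 + 0.0399999999999999*d - 1.67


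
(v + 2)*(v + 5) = v^2 + 7*v + 10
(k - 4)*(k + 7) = k^2 + 3*k - 28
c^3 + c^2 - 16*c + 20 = (c - 2)^2*(c + 5)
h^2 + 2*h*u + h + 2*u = (h + 1)*(h + 2*u)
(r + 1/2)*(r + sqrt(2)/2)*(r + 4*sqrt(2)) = r^3 + r^2/2 + 9*sqrt(2)*r^2/2 + 9*sqrt(2)*r/4 + 4*r + 2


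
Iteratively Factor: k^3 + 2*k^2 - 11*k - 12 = (k + 4)*(k^2 - 2*k - 3) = (k + 1)*(k + 4)*(k - 3)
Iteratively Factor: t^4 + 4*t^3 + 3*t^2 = (t + 1)*(t^3 + 3*t^2) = (t + 1)*(t + 3)*(t^2) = t*(t + 1)*(t + 3)*(t)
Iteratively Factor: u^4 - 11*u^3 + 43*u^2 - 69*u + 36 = (u - 3)*(u^3 - 8*u^2 + 19*u - 12) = (u - 4)*(u - 3)*(u^2 - 4*u + 3) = (u - 4)*(u - 3)^2*(u - 1)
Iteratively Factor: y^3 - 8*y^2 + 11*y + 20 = (y + 1)*(y^2 - 9*y + 20) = (y - 4)*(y + 1)*(y - 5)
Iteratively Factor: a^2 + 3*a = (a + 3)*(a)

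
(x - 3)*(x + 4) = x^2 + x - 12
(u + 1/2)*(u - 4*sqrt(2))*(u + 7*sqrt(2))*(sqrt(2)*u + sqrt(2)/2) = sqrt(2)*u^4 + sqrt(2)*u^3 + 6*u^3 - 223*sqrt(2)*u^2/4 + 6*u^2 - 56*sqrt(2)*u + 3*u/2 - 14*sqrt(2)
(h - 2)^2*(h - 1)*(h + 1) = h^4 - 4*h^3 + 3*h^2 + 4*h - 4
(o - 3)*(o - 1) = o^2 - 4*o + 3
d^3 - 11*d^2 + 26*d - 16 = (d - 8)*(d - 2)*(d - 1)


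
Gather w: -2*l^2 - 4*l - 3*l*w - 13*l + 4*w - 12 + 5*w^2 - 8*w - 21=-2*l^2 - 17*l + 5*w^2 + w*(-3*l - 4) - 33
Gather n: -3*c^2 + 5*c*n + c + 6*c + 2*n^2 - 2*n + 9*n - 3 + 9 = -3*c^2 + 7*c + 2*n^2 + n*(5*c + 7) + 6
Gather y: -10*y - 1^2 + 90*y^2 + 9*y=90*y^2 - y - 1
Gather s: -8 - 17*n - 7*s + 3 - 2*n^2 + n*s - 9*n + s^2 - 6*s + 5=-2*n^2 - 26*n + s^2 + s*(n - 13)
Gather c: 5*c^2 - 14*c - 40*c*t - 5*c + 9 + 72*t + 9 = 5*c^2 + c*(-40*t - 19) + 72*t + 18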